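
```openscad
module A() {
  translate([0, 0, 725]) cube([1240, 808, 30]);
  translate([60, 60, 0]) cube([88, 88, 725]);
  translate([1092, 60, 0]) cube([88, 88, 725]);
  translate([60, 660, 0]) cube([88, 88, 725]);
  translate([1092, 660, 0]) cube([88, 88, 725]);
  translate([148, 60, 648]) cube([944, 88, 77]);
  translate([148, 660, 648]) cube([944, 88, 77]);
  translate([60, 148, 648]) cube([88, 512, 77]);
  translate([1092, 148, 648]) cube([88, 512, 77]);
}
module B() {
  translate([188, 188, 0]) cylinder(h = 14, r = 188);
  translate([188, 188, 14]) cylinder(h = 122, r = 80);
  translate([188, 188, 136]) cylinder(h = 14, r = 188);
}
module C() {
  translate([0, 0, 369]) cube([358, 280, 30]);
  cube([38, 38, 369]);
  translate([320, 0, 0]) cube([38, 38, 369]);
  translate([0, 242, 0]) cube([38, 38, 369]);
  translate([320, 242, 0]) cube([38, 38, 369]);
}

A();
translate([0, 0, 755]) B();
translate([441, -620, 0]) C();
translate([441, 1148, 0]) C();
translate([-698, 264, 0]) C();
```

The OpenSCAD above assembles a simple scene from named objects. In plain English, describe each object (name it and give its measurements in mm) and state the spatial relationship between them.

A is a rectangular dining table. The top is 1240×808×30 mm with its upper surface at z = 755 mm. It stands on four 88×88 mm square legs, each inset 60 mm from the nearest pair of top edges, running from the floor to the underside of the top. Four apron rails, 88 mm thick and 77 mm tall, run between adjacent legs with their top edges flush with the underside of the top and their outer faces flush with the legs' outer faces.

B is a spool: two coaxial disc flanges of radius 188 mm and thickness 14 mm, joined by a core cylinder of radius 80 mm and height 122 mm. The lower flange rests on z = 0 and the three cylinders share a vertical axis.

C is a simple wooden stool: a rectangular seat 358 mm (x) by 280 mm (y), 30 mm thick, top face at z = 399 mm, on four square legs, each 38×38 mm in cross-section. The legs rest on z = 0, each flush with a corner of the seat.

The spool is on top of the table. Three stools sit around the table at the −y, +y, −x sides.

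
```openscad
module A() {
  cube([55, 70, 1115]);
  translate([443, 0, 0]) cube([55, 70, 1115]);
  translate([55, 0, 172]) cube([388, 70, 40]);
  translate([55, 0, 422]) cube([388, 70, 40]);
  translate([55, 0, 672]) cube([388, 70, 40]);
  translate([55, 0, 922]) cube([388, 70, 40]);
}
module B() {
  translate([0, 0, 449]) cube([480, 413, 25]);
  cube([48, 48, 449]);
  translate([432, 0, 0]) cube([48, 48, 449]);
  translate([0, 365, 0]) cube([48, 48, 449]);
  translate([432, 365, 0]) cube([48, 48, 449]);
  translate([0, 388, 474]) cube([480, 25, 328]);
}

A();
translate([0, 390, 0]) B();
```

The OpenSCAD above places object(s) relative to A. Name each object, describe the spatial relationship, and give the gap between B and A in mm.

A is a ladder. B is a chair. The chair is on the floor beside the ladder on its +y side. The gap between the chair and the ladder is 320 mm.

The chair's nearest face is 320 mm from the ladder's +y face.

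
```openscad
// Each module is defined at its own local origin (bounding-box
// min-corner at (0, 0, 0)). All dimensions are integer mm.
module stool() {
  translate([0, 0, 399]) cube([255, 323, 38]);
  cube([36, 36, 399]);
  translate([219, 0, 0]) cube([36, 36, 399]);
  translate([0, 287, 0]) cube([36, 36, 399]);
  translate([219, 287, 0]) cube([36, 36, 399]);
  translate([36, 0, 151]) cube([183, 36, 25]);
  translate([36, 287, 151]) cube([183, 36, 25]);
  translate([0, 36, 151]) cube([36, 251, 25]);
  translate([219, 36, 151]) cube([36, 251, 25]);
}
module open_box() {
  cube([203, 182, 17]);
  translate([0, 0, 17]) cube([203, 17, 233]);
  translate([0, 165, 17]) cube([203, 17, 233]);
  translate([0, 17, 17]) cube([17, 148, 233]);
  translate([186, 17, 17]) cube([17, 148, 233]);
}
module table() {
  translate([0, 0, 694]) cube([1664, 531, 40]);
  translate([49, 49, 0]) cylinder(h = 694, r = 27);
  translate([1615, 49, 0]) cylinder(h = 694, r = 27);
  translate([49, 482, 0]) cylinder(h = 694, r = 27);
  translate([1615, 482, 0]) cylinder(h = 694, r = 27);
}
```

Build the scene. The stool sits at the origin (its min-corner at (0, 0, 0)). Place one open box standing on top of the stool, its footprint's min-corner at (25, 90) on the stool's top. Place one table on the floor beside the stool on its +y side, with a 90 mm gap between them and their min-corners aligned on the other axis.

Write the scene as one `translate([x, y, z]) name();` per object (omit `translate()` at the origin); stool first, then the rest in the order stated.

stool();
translate([25, 90, 437]) open_box();
translate([0, 413, 0]) table();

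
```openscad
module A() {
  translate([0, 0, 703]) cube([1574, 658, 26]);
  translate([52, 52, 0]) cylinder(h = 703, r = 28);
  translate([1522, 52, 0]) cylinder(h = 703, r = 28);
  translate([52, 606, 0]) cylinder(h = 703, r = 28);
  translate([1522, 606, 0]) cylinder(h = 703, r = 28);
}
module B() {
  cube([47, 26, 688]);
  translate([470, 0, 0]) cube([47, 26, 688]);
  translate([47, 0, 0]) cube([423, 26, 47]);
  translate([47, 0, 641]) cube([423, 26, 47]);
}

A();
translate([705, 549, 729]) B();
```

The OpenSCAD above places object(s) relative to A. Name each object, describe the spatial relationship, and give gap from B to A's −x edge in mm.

A is a table. B is a picture frame. The picture frame is on top of the table. The gap from the picture frame to the table's −x edge is 705 mm.

The picture frame's min-x is at 705; the table's min-x is 0; gap = 705 mm.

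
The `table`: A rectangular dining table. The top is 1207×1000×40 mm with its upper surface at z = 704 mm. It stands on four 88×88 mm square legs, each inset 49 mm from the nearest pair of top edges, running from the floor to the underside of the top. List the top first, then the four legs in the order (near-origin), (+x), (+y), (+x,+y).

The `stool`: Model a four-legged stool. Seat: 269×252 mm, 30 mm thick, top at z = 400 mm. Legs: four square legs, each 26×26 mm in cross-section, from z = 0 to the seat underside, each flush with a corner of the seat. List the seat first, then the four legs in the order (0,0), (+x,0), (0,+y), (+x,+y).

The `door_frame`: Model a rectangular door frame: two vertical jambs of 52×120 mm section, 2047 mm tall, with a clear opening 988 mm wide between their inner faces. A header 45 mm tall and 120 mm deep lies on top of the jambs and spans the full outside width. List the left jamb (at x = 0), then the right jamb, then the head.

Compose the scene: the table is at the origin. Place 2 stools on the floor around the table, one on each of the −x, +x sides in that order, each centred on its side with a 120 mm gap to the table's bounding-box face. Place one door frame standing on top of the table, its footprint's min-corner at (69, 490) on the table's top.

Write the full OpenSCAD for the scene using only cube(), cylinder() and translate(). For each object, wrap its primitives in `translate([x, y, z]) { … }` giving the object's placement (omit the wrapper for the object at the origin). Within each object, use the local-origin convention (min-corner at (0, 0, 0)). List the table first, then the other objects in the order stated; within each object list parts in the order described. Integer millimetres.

translate([0, 0, 664]) cube([1207, 1000, 40]);
translate([49, 49, 0]) cube([88, 88, 664]);
translate([1070, 49, 0]) cube([88, 88, 664]);
translate([49, 863, 0]) cube([88, 88, 664]);
translate([1070, 863, 0]) cube([88, 88, 664]);
translate([-389, 374, 0]) {
  translate([0, 0, 370]) cube([269, 252, 30]);
  cube([26, 26, 370]);
  translate([243, 0, 0]) cube([26, 26, 370]);
  translate([0, 226, 0]) cube([26, 26, 370]);
  translate([243, 226, 0]) cube([26, 26, 370]);
}
translate([1327, 374, 0]) {
  translate([0, 0, 370]) cube([269, 252, 30]);
  cube([26, 26, 370]);
  translate([243, 0, 0]) cube([26, 26, 370]);
  translate([0, 226, 0]) cube([26, 26, 370]);
  translate([243, 226, 0]) cube([26, 26, 370]);
}
translate([69, 490, 704]) {
  cube([52, 120, 2047]);
  translate([1040, 0, 0]) cube([52, 120, 2047]);
  translate([0, 0, 2047]) cube([1092, 120, 45]);
}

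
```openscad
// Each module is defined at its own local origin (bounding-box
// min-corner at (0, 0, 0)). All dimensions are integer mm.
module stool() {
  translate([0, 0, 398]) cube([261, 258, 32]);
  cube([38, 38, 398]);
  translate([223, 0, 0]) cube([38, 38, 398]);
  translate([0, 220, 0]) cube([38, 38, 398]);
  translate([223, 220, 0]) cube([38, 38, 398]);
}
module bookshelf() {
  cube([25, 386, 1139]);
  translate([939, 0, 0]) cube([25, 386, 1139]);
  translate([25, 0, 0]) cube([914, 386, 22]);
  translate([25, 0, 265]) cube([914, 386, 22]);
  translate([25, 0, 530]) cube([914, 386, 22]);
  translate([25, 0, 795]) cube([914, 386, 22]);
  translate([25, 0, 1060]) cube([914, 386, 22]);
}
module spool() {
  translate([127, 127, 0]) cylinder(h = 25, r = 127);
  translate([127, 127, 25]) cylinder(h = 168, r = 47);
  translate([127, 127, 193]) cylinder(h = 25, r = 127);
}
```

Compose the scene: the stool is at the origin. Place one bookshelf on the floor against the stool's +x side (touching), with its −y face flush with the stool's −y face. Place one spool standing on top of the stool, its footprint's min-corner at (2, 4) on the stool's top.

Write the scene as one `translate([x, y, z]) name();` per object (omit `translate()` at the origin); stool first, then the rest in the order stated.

stool();
translate([261, 0, 0]) bookshelf();
translate([2, 4, 430]) spool();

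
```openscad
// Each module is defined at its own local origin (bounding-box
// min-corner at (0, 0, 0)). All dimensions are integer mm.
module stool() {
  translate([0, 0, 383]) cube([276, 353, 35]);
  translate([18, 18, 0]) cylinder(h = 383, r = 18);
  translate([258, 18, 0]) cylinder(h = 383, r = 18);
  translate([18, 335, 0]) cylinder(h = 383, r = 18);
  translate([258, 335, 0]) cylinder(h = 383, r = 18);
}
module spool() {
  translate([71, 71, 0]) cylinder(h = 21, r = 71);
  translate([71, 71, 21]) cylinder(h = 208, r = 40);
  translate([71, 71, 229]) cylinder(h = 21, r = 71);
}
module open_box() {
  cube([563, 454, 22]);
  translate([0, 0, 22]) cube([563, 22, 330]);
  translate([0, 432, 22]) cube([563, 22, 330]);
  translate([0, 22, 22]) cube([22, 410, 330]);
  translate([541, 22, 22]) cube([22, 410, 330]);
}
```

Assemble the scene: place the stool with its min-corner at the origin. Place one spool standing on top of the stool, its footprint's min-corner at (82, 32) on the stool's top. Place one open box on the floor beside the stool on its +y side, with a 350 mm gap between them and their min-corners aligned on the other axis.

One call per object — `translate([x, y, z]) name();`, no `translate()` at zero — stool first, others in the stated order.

stool();
translate([82, 32, 418]) spool();
translate([0, 703, 0]) open_box();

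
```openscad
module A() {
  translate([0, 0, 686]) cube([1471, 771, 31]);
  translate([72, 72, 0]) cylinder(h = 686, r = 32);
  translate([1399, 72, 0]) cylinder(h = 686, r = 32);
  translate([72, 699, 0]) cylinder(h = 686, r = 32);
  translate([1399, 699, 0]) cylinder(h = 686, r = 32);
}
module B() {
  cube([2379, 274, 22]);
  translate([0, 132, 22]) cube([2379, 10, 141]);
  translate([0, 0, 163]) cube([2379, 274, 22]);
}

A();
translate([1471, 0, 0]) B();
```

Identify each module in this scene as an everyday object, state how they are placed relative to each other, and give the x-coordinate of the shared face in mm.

The table's +x face and the I-beam's −x face are both at x = 1471 mm.

A is a table. B is an I-beam. The I-beam is against the table's +x side, with their −y faces flush. The x-coordinate of the shared face is 1471 mm.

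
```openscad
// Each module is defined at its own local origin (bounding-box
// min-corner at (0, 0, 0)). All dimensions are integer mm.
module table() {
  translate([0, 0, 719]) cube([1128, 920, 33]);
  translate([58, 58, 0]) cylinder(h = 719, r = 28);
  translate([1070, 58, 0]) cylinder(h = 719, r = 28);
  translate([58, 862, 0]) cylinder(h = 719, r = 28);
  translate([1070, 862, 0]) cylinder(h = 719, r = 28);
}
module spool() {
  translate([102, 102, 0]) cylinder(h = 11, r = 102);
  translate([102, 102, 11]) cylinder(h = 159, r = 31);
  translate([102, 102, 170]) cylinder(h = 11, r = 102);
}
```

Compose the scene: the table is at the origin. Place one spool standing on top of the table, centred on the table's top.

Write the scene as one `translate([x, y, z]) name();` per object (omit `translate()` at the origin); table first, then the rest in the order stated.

table();
translate([462, 358, 752]) spool();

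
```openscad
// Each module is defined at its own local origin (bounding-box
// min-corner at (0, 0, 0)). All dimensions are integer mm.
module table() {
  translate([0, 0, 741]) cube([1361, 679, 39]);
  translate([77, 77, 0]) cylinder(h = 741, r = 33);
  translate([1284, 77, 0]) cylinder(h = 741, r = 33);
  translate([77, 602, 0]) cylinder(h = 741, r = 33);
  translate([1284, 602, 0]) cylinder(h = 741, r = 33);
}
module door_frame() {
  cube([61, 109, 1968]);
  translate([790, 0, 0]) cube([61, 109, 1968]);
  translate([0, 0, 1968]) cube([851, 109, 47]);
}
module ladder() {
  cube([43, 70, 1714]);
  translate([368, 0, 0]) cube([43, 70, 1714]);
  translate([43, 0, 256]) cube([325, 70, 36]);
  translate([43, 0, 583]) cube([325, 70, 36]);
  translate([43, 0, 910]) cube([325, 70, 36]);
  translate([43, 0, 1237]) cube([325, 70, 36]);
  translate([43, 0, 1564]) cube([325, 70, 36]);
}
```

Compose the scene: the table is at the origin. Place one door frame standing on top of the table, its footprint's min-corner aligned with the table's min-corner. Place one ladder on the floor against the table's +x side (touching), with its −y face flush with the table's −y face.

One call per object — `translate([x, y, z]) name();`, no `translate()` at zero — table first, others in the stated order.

table();
translate([0, 0, 780]) door_frame();
translate([1361, 0, 0]) ladder();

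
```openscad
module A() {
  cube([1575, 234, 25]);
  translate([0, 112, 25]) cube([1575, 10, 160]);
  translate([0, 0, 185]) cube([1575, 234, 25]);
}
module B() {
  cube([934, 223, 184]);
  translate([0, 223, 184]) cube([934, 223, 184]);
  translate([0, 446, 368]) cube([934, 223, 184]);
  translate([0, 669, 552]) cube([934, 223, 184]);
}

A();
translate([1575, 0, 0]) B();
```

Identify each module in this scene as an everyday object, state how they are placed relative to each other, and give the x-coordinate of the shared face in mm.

A is an I-beam. B is a staircase. The staircase is against the I-beam's +x side, with their −y faces flush. The x-coordinate of the shared face is 1575 mm.

The I-beam's +x face and the staircase's −x face are both at x = 1575 mm.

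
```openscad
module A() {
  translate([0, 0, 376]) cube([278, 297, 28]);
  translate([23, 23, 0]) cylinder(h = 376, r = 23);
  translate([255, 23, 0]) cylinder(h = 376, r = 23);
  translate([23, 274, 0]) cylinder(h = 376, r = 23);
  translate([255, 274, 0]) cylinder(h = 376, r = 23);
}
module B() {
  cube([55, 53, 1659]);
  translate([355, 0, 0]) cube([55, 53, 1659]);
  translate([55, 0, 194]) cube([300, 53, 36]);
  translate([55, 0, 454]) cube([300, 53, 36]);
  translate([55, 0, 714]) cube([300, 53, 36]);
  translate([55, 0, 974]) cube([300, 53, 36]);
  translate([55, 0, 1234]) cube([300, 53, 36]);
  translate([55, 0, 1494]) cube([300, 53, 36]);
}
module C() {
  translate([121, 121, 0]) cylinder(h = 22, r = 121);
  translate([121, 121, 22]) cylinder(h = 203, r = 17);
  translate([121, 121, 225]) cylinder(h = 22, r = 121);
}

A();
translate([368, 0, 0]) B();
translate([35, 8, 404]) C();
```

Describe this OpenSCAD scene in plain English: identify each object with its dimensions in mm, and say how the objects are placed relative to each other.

A is a four-legged stool. The seat is a 278×297×28 mm slab whose top surface is at z = 404 mm; four round legs, each 46 mm in diameter, run from the floor (z = 0) to the underside of the seat, each leg's axis is inset half a diameter from the nearest pair of seat edges (so the leg's bounding box is flush with the corner).

B is a straight ladder. Two 55×53 mm vertical rails, 1659 mm tall, stand 410 mm apart (outside-to-outside) with their front faces coplanar on the −y side. 6 rungs, each 53 mm deep and 36 mm tall, span between the inner faces of the rails, front faces flush with the rails. The lowest rung's underside is at z = 194 mm and rungs are spaced 260 mm apart (underside to underside).

C is a spool: two coaxial disc flanges of radius 121 mm and thickness 22 mm, joined by a core cylinder of radius 17 mm and height 203 mm. The lower flange rests on z = 0 and the three cylinders share a vertical axis.

The ladder is on the floor beside the stool on its +x side. The spool is on top of the stool.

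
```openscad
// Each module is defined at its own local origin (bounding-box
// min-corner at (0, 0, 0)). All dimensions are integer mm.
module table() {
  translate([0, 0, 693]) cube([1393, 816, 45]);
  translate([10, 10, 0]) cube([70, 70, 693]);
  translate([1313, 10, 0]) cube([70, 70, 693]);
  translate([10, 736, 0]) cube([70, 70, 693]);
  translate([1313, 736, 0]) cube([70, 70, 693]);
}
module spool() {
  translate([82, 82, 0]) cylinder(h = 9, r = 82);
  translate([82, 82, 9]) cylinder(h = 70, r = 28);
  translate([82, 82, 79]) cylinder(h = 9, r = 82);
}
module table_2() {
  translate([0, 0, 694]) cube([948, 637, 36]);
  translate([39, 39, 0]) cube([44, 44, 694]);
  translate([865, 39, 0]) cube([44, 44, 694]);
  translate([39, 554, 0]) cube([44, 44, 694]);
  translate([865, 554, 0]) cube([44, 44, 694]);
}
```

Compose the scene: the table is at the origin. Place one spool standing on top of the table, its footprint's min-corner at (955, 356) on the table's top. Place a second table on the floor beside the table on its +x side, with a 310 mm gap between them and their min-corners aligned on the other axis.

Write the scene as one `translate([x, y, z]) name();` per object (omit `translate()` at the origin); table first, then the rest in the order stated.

table();
translate([955, 356, 738]) spool();
translate([1703, 0, 0]) table_2();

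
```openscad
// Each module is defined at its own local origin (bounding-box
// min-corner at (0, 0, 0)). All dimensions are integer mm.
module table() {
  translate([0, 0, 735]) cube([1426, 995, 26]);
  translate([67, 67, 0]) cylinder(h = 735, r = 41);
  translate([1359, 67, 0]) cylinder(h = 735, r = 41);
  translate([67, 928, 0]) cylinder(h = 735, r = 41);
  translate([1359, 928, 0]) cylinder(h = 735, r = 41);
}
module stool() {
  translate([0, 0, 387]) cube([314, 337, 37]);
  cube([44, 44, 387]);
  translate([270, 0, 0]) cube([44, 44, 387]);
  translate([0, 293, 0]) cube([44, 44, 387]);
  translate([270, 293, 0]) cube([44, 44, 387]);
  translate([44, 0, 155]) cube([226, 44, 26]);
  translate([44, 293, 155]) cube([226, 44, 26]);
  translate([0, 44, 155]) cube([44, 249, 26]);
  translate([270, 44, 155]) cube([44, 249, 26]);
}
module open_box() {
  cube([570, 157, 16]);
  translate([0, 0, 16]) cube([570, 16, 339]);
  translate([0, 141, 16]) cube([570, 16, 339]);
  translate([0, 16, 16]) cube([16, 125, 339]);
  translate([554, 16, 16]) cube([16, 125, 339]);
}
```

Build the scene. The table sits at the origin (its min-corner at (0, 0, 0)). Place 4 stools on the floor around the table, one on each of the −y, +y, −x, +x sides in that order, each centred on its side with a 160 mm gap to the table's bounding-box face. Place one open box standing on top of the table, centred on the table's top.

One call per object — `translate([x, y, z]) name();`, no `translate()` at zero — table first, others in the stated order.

table();
translate([556, -497, 0]) stool();
translate([556, 1155, 0]) stool();
translate([-474, 329, 0]) stool();
translate([1586, 329, 0]) stool();
translate([428, 419, 761]) open_box();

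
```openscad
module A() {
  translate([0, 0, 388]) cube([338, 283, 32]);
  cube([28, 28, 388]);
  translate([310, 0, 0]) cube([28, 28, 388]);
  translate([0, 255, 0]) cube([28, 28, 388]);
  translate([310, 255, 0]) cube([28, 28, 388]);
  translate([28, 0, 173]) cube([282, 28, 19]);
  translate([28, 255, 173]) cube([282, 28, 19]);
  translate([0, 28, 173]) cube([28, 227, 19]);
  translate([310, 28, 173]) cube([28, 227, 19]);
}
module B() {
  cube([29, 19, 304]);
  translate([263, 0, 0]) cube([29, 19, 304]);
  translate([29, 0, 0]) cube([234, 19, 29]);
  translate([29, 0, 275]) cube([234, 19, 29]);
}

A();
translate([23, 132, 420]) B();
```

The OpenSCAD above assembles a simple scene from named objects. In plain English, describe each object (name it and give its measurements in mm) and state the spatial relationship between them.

A is a simple wooden stool: a rectangular seat 338 mm (x) by 283 mm (y), 32 mm thick, top face at z = 420 mm, on four square legs, each 28×28 mm in cross-section. The legs rest on z = 0, each flush with a corner of the seat. Four stretchers, 28 mm wide and 19 mm tall, connect adjacent legs with their undersides at z = 173 mm, each running between the inner faces of the legs it joins and aligned with the legs' outer faces on the other axis.

B is a picture frame with a 234×246 mm rectangular opening (x by z) and a uniform 29 mm border on every side. Frame depth is 19 mm along y. It is built from two vertical stiles running the full outside height and two horizontal rails spanning the gap between the stiles.

The picture frame is on top of the stool, centred.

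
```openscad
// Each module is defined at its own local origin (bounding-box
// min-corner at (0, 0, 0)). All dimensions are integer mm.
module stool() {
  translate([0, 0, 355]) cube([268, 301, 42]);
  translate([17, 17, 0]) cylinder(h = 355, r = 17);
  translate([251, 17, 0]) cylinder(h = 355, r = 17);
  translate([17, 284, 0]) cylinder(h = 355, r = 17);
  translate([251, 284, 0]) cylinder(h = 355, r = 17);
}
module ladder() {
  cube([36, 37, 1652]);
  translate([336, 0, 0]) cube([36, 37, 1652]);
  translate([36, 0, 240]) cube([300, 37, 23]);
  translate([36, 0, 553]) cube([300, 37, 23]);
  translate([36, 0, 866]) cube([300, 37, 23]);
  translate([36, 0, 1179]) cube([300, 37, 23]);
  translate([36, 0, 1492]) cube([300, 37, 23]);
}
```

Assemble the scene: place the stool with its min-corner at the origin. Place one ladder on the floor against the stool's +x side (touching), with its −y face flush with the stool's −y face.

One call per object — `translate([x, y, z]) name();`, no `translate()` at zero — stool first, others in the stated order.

stool();
translate([268, 0, 0]) ladder();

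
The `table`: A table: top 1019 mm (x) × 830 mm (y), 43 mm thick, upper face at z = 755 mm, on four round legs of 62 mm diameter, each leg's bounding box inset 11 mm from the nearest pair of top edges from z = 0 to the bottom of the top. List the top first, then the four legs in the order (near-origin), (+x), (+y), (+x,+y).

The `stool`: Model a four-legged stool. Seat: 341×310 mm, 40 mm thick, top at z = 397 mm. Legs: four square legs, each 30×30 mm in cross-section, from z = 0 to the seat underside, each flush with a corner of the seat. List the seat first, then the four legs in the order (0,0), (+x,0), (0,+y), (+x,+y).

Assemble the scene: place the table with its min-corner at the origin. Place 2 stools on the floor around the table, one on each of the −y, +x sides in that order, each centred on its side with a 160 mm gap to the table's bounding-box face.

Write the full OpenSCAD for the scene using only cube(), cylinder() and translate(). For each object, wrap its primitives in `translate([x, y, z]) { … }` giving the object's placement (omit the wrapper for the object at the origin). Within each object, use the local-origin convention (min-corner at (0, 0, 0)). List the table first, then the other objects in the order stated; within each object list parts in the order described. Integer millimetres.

translate([0, 0, 712]) cube([1019, 830, 43]);
translate([42, 42, 0]) cylinder(h = 712, r = 31);
translate([977, 42, 0]) cylinder(h = 712, r = 31);
translate([42, 788, 0]) cylinder(h = 712, r = 31);
translate([977, 788, 0]) cylinder(h = 712, r = 31);
translate([339, -470, 0]) {
  translate([0, 0, 357]) cube([341, 310, 40]);
  cube([30, 30, 357]);
  translate([311, 0, 0]) cube([30, 30, 357]);
  translate([0, 280, 0]) cube([30, 30, 357]);
  translate([311, 280, 0]) cube([30, 30, 357]);
}
translate([1179, 260, 0]) {
  translate([0, 0, 357]) cube([341, 310, 40]);
  cube([30, 30, 357]);
  translate([311, 0, 0]) cube([30, 30, 357]);
  translate([0, 280, 0]) cube([30, 30, 357]);
  translate([311, 280, 0]) cube([30, 30, 357]);
}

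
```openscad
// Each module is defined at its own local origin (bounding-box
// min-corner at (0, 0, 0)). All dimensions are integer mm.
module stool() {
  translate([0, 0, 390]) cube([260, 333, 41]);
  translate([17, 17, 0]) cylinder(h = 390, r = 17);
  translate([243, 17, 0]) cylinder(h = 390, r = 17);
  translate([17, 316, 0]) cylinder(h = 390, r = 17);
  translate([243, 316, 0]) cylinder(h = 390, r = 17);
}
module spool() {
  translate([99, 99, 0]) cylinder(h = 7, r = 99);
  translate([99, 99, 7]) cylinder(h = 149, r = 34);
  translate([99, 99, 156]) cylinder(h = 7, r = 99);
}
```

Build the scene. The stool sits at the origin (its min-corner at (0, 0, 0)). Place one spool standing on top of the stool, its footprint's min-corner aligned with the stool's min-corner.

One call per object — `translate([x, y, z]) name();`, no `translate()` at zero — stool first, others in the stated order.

stool();
translate([0, 0, 431]) spool();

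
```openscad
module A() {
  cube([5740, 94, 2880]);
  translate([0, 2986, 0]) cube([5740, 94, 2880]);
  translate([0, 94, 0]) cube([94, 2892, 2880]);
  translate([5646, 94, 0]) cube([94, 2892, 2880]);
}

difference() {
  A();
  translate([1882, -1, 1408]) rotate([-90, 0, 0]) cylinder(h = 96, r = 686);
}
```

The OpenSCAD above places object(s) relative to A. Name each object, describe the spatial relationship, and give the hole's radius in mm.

The subtracted cylinder has r = 686 mm.

A is a house frame. The house frame has a circular hole through its front wall. The hole's radius is 686 mm.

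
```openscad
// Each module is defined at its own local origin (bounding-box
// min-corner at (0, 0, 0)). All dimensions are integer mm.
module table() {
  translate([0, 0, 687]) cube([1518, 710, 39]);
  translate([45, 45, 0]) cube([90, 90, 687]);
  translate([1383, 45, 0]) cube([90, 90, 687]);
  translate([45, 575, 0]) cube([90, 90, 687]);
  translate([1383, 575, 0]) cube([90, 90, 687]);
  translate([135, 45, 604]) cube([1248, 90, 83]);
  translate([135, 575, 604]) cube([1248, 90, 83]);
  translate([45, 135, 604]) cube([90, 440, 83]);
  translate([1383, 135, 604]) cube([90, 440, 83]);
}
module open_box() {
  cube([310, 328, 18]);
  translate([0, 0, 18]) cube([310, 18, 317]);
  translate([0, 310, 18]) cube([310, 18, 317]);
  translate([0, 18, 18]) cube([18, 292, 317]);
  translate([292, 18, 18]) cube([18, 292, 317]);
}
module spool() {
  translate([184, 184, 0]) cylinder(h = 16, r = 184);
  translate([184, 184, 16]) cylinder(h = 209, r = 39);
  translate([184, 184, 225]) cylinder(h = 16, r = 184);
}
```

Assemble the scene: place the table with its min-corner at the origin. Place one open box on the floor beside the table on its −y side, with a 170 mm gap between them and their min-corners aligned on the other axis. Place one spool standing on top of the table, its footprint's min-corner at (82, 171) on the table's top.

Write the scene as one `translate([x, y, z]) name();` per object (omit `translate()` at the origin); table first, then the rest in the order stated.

table();
translate([0, -498, 0]) open_box();
translate([82, 171, 726]) spool();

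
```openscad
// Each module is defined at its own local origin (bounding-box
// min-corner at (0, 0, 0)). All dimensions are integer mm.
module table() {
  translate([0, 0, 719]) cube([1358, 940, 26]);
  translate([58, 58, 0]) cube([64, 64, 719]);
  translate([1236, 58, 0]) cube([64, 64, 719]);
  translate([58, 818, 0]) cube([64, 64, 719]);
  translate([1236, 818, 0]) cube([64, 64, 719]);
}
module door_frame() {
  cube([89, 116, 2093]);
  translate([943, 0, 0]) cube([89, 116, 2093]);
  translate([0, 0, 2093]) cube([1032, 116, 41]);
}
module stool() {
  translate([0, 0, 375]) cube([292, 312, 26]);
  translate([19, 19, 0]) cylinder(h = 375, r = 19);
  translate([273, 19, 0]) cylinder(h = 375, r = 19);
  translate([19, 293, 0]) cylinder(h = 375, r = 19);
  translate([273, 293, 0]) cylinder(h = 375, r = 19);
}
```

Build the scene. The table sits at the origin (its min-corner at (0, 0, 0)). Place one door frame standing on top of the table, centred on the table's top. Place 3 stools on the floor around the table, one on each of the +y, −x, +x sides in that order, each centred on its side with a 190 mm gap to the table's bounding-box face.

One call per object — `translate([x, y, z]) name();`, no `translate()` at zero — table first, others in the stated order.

table();
translate([163, 412, 745]) door_frame();
translate([533, 1130, 0]) stool();
translate([-482, 314, 0]) stool();
translate([1548, 314, 0]) stool();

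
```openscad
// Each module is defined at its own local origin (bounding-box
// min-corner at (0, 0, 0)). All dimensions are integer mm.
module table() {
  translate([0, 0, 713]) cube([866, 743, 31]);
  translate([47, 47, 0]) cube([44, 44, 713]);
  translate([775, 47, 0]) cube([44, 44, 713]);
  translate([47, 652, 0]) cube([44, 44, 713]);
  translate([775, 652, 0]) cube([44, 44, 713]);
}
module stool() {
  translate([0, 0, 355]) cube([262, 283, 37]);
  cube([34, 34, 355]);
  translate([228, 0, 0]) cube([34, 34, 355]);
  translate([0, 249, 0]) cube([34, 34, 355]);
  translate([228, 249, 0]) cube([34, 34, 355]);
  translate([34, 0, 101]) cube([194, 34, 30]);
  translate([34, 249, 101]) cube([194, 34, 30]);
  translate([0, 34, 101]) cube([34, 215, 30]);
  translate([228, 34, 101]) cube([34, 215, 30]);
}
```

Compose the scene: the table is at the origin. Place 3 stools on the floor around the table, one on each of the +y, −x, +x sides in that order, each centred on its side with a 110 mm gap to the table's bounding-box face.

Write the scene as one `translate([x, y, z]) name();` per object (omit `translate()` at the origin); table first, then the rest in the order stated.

table();
translate([302, 853, 0]) stool();
translate([-372, 230, 0]) stool();
translate([976, 230, 0]) stool();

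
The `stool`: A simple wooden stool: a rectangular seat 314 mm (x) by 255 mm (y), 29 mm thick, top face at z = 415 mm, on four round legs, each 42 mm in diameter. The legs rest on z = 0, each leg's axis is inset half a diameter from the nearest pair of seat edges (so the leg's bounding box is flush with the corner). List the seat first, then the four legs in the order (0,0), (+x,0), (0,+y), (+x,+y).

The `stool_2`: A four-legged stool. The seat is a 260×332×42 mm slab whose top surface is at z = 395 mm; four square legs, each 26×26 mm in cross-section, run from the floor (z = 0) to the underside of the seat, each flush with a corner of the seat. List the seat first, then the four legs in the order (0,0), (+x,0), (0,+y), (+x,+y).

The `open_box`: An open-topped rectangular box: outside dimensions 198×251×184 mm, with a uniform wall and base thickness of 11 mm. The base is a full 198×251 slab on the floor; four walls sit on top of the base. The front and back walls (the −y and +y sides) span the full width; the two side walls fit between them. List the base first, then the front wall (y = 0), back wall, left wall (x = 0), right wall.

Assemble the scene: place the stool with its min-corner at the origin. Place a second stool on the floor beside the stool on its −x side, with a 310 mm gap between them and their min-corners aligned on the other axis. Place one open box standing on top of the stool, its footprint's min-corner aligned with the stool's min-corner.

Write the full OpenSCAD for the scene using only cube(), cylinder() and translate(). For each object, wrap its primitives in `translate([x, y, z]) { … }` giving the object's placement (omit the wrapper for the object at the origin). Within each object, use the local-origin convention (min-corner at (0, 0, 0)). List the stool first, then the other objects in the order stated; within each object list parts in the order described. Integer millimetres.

translate([0, 0, 386]) cube([314, 255, 29]);
translate([21, 21, 0]) cylinder(h = 386, r = 21);
translate([293, 21, 0]) cylinder(h = 386, r = 21);
translate([21, 234, 0]) cylinder(h = 386, r = 21);
translate([293, 234, 0]) cylinder(h = 386, r = 21);
translate([-570, 0, 0]) {
  translate([0, 0, 353]) cube([260, 332, 42]);
  cube([26, 26, 353]);
  translate([234, 0, 0]) cube([26, 26, 353]);
  translate([0, 306, 0]) cube([26, 26, 353]);
  translate([234, 306, 0]) cube([26, 26, 353]);
}
translate([0, 0, 415]) {
  cube([198, 251, 11]);
  translate([0, 0, 11]) cube([198, 11, 173]);
  translate([0, 240, 11]) cube([198, 11, 173]);
  translate([0, 11, 11]) cube([11, 229, 173]);
  translate([187, 11, 11]) cube([11, 229, 173]);
}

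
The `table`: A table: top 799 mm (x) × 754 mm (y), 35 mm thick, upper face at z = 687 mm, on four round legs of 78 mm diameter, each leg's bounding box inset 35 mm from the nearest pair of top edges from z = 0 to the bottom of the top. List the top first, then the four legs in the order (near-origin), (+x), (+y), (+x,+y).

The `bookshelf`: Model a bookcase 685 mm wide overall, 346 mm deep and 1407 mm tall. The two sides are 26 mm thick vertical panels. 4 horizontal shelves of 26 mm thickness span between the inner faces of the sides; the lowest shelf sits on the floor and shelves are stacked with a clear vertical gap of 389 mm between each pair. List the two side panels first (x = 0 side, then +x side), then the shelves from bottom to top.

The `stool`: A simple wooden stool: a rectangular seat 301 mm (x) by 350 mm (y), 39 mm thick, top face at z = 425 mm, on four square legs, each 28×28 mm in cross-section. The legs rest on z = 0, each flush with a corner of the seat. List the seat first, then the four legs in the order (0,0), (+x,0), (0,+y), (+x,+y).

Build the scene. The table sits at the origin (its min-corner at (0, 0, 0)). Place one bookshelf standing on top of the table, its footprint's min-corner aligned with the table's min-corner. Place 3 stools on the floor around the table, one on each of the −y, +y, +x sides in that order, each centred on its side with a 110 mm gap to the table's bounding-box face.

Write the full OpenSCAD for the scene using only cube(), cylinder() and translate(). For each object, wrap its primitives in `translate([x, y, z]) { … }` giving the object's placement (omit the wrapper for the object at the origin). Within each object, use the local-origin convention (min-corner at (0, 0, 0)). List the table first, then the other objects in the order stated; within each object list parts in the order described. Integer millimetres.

translate([0, 0, 652]) cube([799, 754, 35]);
translate([74, 74, 0]) cylinder(h = 652, r = 39);
translate([725, 74, 0]) cylinder(h = 652, r = 39);
translate([74, 680, 0]) cylinder(h = 652, r = 39);
translate([725, 680, 0]) cylinder(h = 652, r = 39);
translate([0, 0, 687]) {
  cube([26, 346, 1407]);
  translate([659, 0, 0]) cube([26, 346, 1407]);
  translate([26, 0, 0]) cube([633, 346, 26]);
  translate([26, 0, 415]) cube([633, 346, 26]);
  translate([26, 0, 830]) cube([633, 346, 26]);
  translate([26, 0, 1245]) cube([633, 346, 26]);
}
translate([249, -460, 0]) {
  translate([0, 0, 386]) cube([301, 350, 39]);
  cube([28, 28, 386]);
  translate([273, 0, 0]) cube([28, 28, 386]);
  translate([0, 322, 0]) cube([28, 28, 386]);
  translate([273, 322, 0]) cube([28, 28, 386]);
}
translate([249, 864, 0]) {
  translate([0, 0, 386]) cube([301, 350, 39]);
  cube([28, 28, 386]);
  translate([273, 0, 0]) cube([28, 28, 386]);
  translate([0, 322, 0]) cube([28, 28, 386]);
  translate([273, 322, 0]) cube([28, 28, 386]);
}
translate([909, 202, 0]) {
  translate([0, 0, 386]) cube([301, 350, 39]);
  cube([28, 28, 386]);
  translate([273, 0, 0]) cube([28, 28, 386]);
  translate([0, 322, 0]) cube([28, 28, 386]);
  translate([273, 322, 0]) cube([28, 28, 386]);
}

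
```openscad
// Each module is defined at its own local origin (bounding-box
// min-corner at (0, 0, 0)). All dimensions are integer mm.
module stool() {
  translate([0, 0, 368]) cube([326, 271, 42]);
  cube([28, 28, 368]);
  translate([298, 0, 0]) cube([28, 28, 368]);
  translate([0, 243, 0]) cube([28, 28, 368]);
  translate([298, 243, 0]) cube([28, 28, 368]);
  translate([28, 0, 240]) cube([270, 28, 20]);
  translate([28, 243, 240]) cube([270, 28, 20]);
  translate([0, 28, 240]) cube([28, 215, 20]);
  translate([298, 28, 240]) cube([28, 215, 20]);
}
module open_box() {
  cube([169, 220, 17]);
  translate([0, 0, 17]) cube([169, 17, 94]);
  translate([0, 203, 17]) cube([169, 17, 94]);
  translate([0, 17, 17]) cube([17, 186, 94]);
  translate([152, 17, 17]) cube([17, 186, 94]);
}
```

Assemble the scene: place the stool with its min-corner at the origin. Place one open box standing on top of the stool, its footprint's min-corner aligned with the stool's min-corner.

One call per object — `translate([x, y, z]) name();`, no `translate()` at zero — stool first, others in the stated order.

stool();
translate([0, 0, 410]) open_box();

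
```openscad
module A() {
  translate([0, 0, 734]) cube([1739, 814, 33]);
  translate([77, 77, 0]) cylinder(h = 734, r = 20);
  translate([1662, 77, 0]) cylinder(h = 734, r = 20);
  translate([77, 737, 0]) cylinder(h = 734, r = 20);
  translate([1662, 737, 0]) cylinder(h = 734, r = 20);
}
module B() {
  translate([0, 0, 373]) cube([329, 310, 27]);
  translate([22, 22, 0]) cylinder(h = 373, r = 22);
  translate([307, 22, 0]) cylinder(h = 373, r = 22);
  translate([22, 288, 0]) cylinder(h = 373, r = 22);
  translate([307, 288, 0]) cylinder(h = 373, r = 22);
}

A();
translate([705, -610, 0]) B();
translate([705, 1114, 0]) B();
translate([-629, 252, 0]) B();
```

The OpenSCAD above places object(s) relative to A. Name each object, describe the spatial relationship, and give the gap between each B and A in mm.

Each stool's nearest face is 300 mm from the table's bounding box.

A is a table. B is a stool. Three stools sit around the table at the −y, +y, −x sides. The gap between each stool and the table is 300 mm.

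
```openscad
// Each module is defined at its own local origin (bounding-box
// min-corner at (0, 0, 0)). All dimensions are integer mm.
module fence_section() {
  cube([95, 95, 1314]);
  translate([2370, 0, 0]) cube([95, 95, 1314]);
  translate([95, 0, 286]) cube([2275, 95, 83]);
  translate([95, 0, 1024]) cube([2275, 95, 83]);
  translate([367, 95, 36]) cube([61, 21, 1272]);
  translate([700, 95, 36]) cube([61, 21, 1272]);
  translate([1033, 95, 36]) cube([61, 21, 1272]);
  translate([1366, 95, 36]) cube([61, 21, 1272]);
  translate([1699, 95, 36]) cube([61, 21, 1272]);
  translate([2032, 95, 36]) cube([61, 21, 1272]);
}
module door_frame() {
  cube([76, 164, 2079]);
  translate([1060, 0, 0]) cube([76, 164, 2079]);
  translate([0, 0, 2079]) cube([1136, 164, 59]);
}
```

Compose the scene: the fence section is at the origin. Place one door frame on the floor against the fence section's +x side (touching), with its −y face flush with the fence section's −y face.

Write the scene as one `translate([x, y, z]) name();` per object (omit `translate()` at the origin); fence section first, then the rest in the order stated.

fence_section();
translate([2465, 0, 0]) door_frame();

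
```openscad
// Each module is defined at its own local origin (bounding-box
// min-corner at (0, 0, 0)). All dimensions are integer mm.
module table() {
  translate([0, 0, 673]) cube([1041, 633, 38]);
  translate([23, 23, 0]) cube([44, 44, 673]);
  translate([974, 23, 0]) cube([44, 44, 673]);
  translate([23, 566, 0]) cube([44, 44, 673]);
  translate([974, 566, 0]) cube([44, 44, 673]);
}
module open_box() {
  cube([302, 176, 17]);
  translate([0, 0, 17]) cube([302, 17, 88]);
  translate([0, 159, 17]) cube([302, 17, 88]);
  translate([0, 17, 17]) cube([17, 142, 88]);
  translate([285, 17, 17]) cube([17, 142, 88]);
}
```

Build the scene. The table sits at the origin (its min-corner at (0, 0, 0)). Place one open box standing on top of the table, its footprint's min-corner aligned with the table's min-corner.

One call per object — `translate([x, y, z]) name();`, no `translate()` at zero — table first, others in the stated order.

table();
translate([0, 0, 711]) open_box();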